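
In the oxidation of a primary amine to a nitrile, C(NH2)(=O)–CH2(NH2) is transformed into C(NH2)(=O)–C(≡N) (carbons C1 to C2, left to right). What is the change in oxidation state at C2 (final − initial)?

+4

Before: C2 has 1 bond to C, 2 bonds to H, 1 bond to N → oxidation state -1.
After: C2 has 1 bond to C, 3 bonds to N → oxidation state +3.
Δ = +3 − (-1) = +4, so this is an oxidation at C2.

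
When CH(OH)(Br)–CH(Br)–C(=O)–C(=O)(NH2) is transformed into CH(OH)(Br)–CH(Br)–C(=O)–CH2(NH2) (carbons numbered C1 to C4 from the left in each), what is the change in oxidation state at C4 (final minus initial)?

Before: C4 has 1 bond to C, 2 bonds to O, 1 bond to N → oxidation state +3.
After: C4 has 1 bond to C, 2 bonds to H, 1 bond to N → oxidation state -1.
Δ = -1 − (+3) = -4, so this is a reduction at C4.

-4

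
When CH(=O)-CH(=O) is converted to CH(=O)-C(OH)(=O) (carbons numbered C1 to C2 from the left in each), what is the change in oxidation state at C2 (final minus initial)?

+2

Before: C2 has 1 bond to C, 1 bond to H, 2 bonds to O → oxidation state +1.
After: C2 has 1 bond to C, 3 bonds to O → oxidation state +3.
Δ = +3 − (+1) = +2, so this is an oxidation at C2.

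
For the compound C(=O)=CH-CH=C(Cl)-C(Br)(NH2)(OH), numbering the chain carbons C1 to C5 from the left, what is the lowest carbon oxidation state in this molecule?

Tallying each carbon's bonds:
C1: 2C, 2O → 0 + 2 = +2
C2: 3C, 1H → 0 − 1 = -1
C3: 3C, 1H → 0 − 1 = -1
C4: 3C, 1Cl → 0 + 1 = +1
C5: 1C, 1O, 1N, 1Br → 0 + 1 + 1 + 1 = +3
The lowest value is -1.

-1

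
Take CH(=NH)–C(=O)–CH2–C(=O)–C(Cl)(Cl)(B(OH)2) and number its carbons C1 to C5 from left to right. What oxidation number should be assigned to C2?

Bonds to more-electronegative neighbours contribute +1 each, bonds to H or metals contribute −1 each, and C–C bonds contribute 0.
C2 has one bond to C (0), one bond to C (0), a double bond to O (2×+1 = +2).
Oxidation state = 0 + 0 + 2 = +2.

+2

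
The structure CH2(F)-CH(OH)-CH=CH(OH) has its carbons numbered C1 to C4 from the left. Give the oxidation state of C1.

Count +1 for every bond to an atom more electronegative than carbon and −1 for every bond to one less electronegative; C–C bonds are 0.
C1 has one bond to C (0), one bond to H (-1), one bond to F (+1), one bond to H (-1).
Oxidation state = 0 − 1 + 1 − 1 = -1.

-1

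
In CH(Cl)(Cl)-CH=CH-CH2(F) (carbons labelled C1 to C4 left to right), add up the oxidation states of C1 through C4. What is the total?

Tallying each carbon's bonds:
C1: 1C, 1H, 2Cl → 0 − 1 + 2 = +1
C2: 3C, 1H → 0 − 1 = -1
C3: 3C, 1H → 0 − 1 = -1
C4: 1C, 2H, 1F → 0 − 2 + 1 = -1
Sum = +1 − 1 − 1 − 1 = -2.

-2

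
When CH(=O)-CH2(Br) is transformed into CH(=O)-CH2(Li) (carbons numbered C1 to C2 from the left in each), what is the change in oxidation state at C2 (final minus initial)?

-2

Before: C2 has 1 bond to C, 2 bonds to H, 1 bond to Br → oxidation state -1.
After: C2 has 1 bond to C, 2 bonds to H, 1 bond to Li → oxidation state -3.
Δ = -3 − (-1) = -2, so this is a reduction at C2.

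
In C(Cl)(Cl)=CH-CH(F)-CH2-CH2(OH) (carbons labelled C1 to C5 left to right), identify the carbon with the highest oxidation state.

C1

Tallying each carbon's bonds:
C1: 2C, 2Cl → 0 + 2 = +2
C2: 3C, 1H → 0 − 1 = -1
C3: 2C, 1H, 1F → 0 − 1 + 1 = 0
C4: 2C, 2H → 0 − 2 = -2
C5: 1C, 2H, 1O → 0 − 2 + 1 = -1
The most oxidised carbon is C1 at +2.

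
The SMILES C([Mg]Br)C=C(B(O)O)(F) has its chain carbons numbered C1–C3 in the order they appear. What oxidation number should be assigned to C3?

0

Each bond to a more electronegative atom (O, N, halogen) counts +1, each bond to a less electronegative atom (H, metal, B, Si) counts −1, and each C–C bond counts 0.
C3 has a double bond to C (2×0 = 0), one bond to B (-1), one bond to F (+1).
Oxidation state = 0 − 1 + 1 = 0.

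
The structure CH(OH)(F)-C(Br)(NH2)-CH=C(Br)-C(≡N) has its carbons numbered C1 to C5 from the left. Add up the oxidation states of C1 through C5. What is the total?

+6

Count +1 for every bond to an atom more electronegative than carbon and −1 for every bond to one less electronegative; C–C bonds are 0. Tallying each carbon:
C1: 1C, 1H, 1O, 1F → 0 − 1 + 1 + 1 = +1
C2: 2C, 1N, 1Br → 0 + 1 + 1 = +2
C3: 3C, 1H → 0 − 1 = -1
C4: 3C, 1Br → 0 + 1 = +1
C5: 1C, 3N → 0 + 3 = +3
Sum = +1 + 2 − 1 + 1 + 3 = +6.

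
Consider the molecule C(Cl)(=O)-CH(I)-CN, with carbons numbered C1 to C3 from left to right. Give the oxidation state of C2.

Assign +1 per bond to O/N/halogen, −1 per bond to H or an electropositive element, and 0 per bond to carbon.
C2 has one bond to C (0), one bond to C (0), one bond to H (-1), one bond to I (+1).
Oxidation state = 0 + 0 − 1 + 1 = 0.

0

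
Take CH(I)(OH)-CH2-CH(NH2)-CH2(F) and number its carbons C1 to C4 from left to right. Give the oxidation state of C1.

+1

Count +1 for every bond to an atom more electronegative than carbon and −1 for every bond to one less electronegative; C–C bonds are 0.
C1 has one bond to C (0), one bond to H (-1), one bond to I (+1), one bond to O (+1).
Oxidation state = 0 − 1 + 1 + 1 = +1.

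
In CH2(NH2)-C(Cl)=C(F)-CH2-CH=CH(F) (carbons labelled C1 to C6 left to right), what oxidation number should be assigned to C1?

-1

C1 has one bond to C (0), one bond to N (+1), one bond to H (-1), one bond to H (-1).
Oxidation state = 0 + 1 − 1 − 1 = -1.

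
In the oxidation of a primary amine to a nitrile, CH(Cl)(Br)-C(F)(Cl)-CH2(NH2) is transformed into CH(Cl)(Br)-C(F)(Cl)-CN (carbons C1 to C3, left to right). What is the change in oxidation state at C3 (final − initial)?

Before: C3 has 1 bond to C, 2 bonds to H, 1 bond to N → oxidation state -1.
After: C3 has 1 bond to C, 3 bonds to N → oxidation state +3.
Δ = +3 − (-1) = +4, so this is an oxidation at C3.

+4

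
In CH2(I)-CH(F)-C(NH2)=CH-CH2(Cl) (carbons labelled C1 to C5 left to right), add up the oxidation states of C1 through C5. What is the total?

Bonds to more-electronegative neighbours contribute +1 each, bonds to H or metals contribute −1 each, and C–C bonds contribute 0. Tallying each carbon:
C1: 1C, 2H, 1I → 0 − 2 + 1 = -1
C2: 2C, 1H, 1F → 0 − 1 + 1 = 0
C3: 3C, 1N → 0 + 1 = +1
C4: 3C, 1H → 0 − 1 = -1
C5: 1C, 2H, 1Cl → 0 − 2 + 1 = -1
Sum = -1 + 0 + 1 − 1 − 1 = -2.

-2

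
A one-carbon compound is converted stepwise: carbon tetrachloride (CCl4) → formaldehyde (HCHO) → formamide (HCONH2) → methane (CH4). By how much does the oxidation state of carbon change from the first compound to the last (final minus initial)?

-8

Carbon oxidation states along the series — carbon tetrachloride: +4, formaldehyde: 0, formamide: +2, methane: -4.
Net change = -4 − (+4) = -8.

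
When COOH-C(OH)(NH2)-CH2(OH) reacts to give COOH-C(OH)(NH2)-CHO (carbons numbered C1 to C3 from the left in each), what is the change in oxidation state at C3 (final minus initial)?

Before: C3 has 1 bond to C, 2 bonds to H, 1 bond to O → oxidation state -1.
After: C3 has 1 bond to C, 1 bond to H, 2 bonds to O → oxidation state +1.
Δ = +1 − (-1) = +2, so this is an oxidation at C3.

+2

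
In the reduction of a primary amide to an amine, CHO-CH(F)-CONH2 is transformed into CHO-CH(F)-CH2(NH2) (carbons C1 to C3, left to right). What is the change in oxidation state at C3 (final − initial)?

-4

Before: C3 has 1 bond to C, 2 bonds to O, 1 bond to N → oxidation state +3.
After: C3 has 1 bond to C, 2 bonds to H, 1 bond to N → oxidation state -1.
Δ = -1 − (+3) = -4, so this is a reduction at C3.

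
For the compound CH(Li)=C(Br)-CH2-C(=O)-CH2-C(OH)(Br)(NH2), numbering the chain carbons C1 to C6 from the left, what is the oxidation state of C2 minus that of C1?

+3

C2: 3C, 1Br → 0 + 1 = +1
C1: 2C, 1H, 1Li → 0 − 1 − 1 = -2
Difference: +1 − (-2) = +3.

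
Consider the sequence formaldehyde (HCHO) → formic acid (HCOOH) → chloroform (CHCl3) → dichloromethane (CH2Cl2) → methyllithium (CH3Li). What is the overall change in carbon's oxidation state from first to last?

-4

Carbon oxidation states along the series — formaldehyde: 0, formic acid: +2, chloroform: +2, dichloromethane: 0, methyllithium: -4.
Net change = -4 − (0) = -4.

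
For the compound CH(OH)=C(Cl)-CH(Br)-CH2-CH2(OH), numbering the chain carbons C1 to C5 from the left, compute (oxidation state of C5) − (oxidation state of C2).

C5: 1C, 2H, 1O → 0 − 2 + 1 = -1
C2: 3C, 1Cl → 0 + 1 = +1
Difference: -1 − (+1) = -2.

-2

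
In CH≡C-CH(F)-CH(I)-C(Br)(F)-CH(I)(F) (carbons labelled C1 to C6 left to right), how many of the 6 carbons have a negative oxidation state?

Each bond to a more electronegative atom (O, N, halogen) counts +1, each bond to a less electronegative atom (H, metal, B, Si) counts −1, and each C–C bond counts 0. Tallying each carbon:
C1: 3C, 1H → 0 − 1 = -1
C2: 4C → 0 = 0
C3: 2C, 1H, 1F → 0 − 1 + 1 = 0
C4: 2C, 1H, 1I → 0 − 1 + 1 = 0
C5: 2C, 1F, 1Br → 0 + 1 + 1 = +2
C6: 1C, 1H, 1F, 1I → 0 − 1 + 1 + 1 = +1
1 carbon (C1) meets the condition.

1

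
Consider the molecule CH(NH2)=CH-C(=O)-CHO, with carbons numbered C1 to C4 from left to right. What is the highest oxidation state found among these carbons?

+2

Each bond to a more electronegative atom (O, N, halogen) counts +1, each bond to a less electronegative atom (H, metal, B, Si) counts −1, and each C–C bond counts 0. Tallying each carbon:
C1: 2C, 1H, 1N → 0 − 1 + 1 = 0
C2: 3C, 1H → 0 − 1 = -1
C3: 2C, 2O → 0 + 2 = +2
C4: 1C, 1H, 2O → 0 − 1 + 2 = +1
The highest value is +2.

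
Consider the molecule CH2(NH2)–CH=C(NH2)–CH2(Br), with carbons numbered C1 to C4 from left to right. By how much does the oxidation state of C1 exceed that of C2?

0

C1: 1C, 2H, 1N → 0 − 2 + 1 = -1
C2: 3C, 1H → 0 − 1 = -1
Difference: -1 − (-1) = 0.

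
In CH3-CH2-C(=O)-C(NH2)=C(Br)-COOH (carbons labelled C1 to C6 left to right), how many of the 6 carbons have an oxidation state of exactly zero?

0

Bonds to more-electronegative neighbours contribute +1 each, bonds to H or metals contribute −1 each, and C–C bonds contribute 0. Tallying each carbon:
C1: 1C, 3H → 0 − 3 = -3
C2: 2C, 2H → 0 − 2 = -2
C3: 2C, 2O → 0 + 2 = +2
C4: 3C, 1N → 0 + 1 = +1
C5: 3C, 1Br → 0 + 1 = +1
C6: 1C, 3O → 0 + 3 = +3
0 carbons meet the condition.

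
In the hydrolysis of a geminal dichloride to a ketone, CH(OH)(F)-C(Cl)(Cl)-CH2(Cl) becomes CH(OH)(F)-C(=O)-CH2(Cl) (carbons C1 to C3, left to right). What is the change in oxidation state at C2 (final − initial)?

Before: C2 has 2 bonds to C, 2 bonds to Cl → oxidation state +2.
After: C2 has 2 bonds to C, 2 bonds to O → oxidation state +2.
Δ = +2 − (+2) = 0, so no net redox change at C2.

0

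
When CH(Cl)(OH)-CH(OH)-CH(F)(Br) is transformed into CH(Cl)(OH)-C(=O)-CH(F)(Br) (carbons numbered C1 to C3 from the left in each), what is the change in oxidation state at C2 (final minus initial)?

+2

Before: C2 has 2 bonds to C, 1 bond to H, 1 bond to O → oxidation state 0.
After: C2 has 2 bonds to C, 2 bonds to O → oxidation state +2.
Δ = +2 − (0) = +2, so this is an oxidation at C2.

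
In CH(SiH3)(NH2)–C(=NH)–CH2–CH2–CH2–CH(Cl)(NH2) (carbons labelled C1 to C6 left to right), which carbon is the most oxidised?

C2

Assign +1 per bond to O/N/halogen, −1 per bond to H or an electropositive element, and 0 per bond to carbon. Tallying each carbon:
C1: 1C, 1H, 1N, 1Si → 0 − 1 + 1 − 1 = -1
C2: 2C, 2N → 0 + 2 = +2
C3: 2C, 2H → 0 − 2 = -2
C4: 2C, 2H → 0 − 2 = -2
C5: 2C, 2H → 0 − 2 = -2
C6: 1C, 1H, 1N, 1Cl → 0 − 1 + 1 + 1 = +1
The most oxidised carbon is C2 at +2.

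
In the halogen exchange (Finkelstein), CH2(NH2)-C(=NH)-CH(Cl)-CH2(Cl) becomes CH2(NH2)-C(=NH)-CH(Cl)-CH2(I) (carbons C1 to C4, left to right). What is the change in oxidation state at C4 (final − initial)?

0

Before: C4 has 1 bond to C, 2 bonds to H, 1 bond to Cl → oxidation state -1.
After: C4 has 1 bond to C, 2 bonds to H, 1 bond to I → oxidation state -1.
Δ = -1 − (-1) = 0, so no net redox change at C4.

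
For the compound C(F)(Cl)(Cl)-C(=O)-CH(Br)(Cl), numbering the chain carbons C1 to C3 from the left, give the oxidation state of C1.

+3

Bonds to more-electronegative neighbours contribute +1 each, bonds to H or metals contribute −1 each, and C–C bonds contribute 0.
C1 has one bond to C (0), one bond to F (+1), one bond to Cl (+1), one bond to Cl (+1).
Oxidation state = 0 + 1 + 1 + 1 = +3.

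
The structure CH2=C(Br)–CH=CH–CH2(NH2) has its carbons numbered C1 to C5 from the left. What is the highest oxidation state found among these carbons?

Tallying each carbon's bonds:
C1: 2C, 2H → 0 − 2 = -2
C2: 3C, 1Br → 0 + 1 = +1
C3: 3C, 1H → 0 − 1 = -1
C4: 3C, 1H → 0 − 1 = -1
C5: 1C, 2H, 1N → 0 − 2 + 1 = -1
The highest value is +1.

+1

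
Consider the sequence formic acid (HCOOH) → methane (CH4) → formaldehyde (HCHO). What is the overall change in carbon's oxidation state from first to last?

Carbon oxidation states along the series — formic acid: +2, methane: -4, formaldehyde: 0.
Net change = 0 − (+2) = -2.

-2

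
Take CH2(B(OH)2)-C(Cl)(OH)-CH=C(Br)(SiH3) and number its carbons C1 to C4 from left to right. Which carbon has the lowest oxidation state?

Assign +1 per bond to O/N/halogen, −1 per bond to H or an electropositive element, and 0 per bond to carbon. Tallying each carbon:
C1: 1C, 2H, 1B → 0 − 2 − 1 = -3
C2: 2C, 1O, 1Cl → 0 + 1 + 1 = +2
C3: 3C, 1H → 0 − 1 = -1
C4: 2C, 1Br, 1Si → 0 + 1 − 1 = 0
The most reduced carbon is C1 at -3.

C1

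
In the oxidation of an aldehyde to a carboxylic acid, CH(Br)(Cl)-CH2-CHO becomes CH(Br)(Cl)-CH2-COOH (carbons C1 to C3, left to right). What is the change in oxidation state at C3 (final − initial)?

+2

Before: C3 has 1 bond to C, 1 bond to H, 2 bonds to O → oxidation state +1.
After: C3 has 1 bond to C, 3 bonds to O → oxidation state +3.
Δ = +3 − (+1) = +2, so this is an oxidation at C3.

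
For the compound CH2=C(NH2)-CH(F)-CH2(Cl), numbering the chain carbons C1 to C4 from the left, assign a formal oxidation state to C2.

+1

C2 has a double bond to C (2×0 = 0), one bond to C (0), one bond to N (+1).
Oxidation state = 0 + 0 + 1 = +1.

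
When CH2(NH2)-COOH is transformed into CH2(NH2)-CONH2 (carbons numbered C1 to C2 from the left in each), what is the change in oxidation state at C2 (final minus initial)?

Before: C2 has 1 bond to C, 3 bonds to O → oxidation state +3.
After: C2 has 1 bond to C, 2 bonds to O, 1 bond to N → oxidation state +3.
Δ = +3 − (+3) = 0, so no net redox change at C2.

0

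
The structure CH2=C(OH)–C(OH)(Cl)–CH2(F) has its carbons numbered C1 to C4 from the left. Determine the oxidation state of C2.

+1

Bonds to more-electronegative neighbours contribute +1 each, bonds to H or metals contribute −1 each, and C–C bonds contribute 0.
C2 has a double bond to C (2×0 = 0), one bond to C (0), one bond to O (+1).
Oxidation state = 0 + 0 + 1 = +1.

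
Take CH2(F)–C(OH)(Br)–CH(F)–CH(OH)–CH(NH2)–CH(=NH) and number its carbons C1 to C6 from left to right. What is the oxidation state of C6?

C6 has one bond to C (0), a double bond to N (2×+1 = +2), one bond to H (-1).
Oxidation state = 0 + 2 − 1 = +1.

+1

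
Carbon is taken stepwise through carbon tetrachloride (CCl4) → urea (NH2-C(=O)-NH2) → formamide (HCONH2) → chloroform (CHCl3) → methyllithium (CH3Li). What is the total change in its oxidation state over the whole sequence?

-8

Carbon oxidation states along the series — carbon tetrachloride: +4, urea: +4, formamide: +2, chloroform: +2, methyllithium: -4.
Net change = -4 − (+4) = -8.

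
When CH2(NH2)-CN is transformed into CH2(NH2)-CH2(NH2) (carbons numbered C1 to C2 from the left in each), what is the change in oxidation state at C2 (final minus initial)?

Before: C2 has 1 bond to C, 3 bonds to N → oxidation state +3.
After: C2 has 1 bond to C, 2 bonds to H, 1 bond to N → oxidation state -1.
Δ = -1 − (+3) = -4, so this is a reduction at C2.

-4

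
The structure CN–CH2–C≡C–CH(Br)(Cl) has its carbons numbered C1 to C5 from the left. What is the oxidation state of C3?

0

C3 has one bond to C (0), a triple bond to C (3×0 = 0).
Oxidation state = 0 + 0 = 0.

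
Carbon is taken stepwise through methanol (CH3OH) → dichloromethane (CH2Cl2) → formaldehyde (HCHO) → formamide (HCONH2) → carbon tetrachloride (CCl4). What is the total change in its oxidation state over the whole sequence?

+6

Carbon oxidation states along the series — methanol: -2, dichloromethane: 0, formaldehyde: 0, formamide: +2, carbon tetrachloride: +4.
Net change = +4 − (-2) = +6.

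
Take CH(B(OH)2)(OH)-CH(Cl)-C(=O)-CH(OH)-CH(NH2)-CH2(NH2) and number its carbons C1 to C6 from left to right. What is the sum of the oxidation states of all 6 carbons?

Count +1 for every bond to an atom more electronegative than carbon and −1 for every bond to one less electronegative; C–C bonds are 0. Tallying each carbon:
C1: 1C, 1H, 1O, 1B → 0 − 1 + 1 − 1 = -1
C2: 2C, 1H, 1Cl → 0 − 1 + 1 = 0
C3: 2C, 2O → 0 + 2 = +2
C4: 2C, 1H, 1O → 0 − 1 + 1 = 0
C5: 2C, 1H, 1N → 0 − 1 + 1 = 0
C6: 1C, 2H, 1N → 0 − 2 + 1 = -1
Sum = -1 + 0 + 2 + 0 + 0 − 1 = 0.

0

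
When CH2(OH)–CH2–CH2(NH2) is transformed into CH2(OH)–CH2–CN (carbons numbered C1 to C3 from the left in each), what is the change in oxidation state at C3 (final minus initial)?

+4

Before: C3 has 1 bond to C, 2 bonds to H, 1 bond to N → oxidation state -1.
After: C3 has 1 bond to C, 3 bonds to N → oxidation state +3.
Δ = +3 − (-1) = +4, so this is an oxidation at C3.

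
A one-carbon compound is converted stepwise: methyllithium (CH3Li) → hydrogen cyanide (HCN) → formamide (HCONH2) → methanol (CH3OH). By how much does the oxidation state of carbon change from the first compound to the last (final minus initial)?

Carbon oxidation states along the series — methyllithium: -4, hydrogen cyanide: +2, formamide: +2, methanol: -2.
Net change = -2 − (-4) = +2.

+2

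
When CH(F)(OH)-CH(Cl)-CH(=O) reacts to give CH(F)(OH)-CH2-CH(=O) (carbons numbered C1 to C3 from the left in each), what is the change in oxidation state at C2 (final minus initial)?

-2

Before: C2 has 2 bonds to C, 1 bond to H, 1 bond to Cl → oxidation state 0.
After: C2 has 2 bonds to C, 2 bonds to H → oxidation state -2.
Δ = -2 − (0) = -2, so this is a reduction at C2.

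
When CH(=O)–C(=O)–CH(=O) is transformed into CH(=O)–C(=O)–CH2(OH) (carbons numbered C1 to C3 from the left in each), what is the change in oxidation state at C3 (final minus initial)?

Before: C3 has 1 bond to C, 1 bond to H, 2 bonds to O → oxidation state +1.
After: C3 has 1 bond to C, 2 bonds to H, 1 bond to O → oxidation state -1.
Δ = -1 − (+1) = -2, so this is a reduction at C3.

-2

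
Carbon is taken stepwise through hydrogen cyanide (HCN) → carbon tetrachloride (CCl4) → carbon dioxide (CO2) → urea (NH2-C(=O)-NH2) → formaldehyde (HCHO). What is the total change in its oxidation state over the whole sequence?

-2

Carbon oxidation states along the series — hydrogen cyanide: +2, carbon tetrachloride: +4, carbon dioxide: +4, urea: +4, formaldehyde: 0.
Net change = 0 − (+2) = -2.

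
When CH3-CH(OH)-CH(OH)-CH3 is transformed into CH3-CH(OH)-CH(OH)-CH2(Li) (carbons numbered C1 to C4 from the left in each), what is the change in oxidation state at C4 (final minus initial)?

0

Before: C4 has 1 bond to C, 3 bonds to H → oxidation state -3.
After: C4 has 1 bond to C, 2 bonds to H, 1 bond to Li → oxidation state -3.
Δ = -3 − (-3) = 0, so no net redox change at C4.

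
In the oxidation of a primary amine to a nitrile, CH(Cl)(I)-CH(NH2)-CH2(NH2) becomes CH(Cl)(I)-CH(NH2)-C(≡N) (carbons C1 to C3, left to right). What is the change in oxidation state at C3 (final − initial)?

Before: C3 has 1 bond to C, 2 bonds to H, 1 bond to N → oxidation state -1.
After: C3 has 1 bond to C, 3 bonds to N → oxidation state +3.
Δ = +3 − (-1) = +4, so this is an oxidation at C3.

+4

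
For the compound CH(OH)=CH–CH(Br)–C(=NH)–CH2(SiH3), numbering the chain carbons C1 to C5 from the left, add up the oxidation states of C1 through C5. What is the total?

Tallying each carbon's bonds:
C1: 2C, 1H, 1O → 0 − 1 + 1 = 0
C2: 3C, 1H → 0 − 1 = -1
C3: 2C, 1H, 1Br → 0 − 1 + 1 = 0
C4: 2C, 2N → 0 + 2 = +2
C5: 1C, 2H, 1Si → 0 − 2 − 1 = -3
Sum = 0 − 1 + 0 + 2 − 3 = -2.

-2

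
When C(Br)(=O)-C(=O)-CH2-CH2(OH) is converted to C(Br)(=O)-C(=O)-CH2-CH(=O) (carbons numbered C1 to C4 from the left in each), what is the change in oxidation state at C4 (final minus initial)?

Before: C4 has 1 bond to C, 2 bonds to H, 1 bond to O → oxidation state -1.
After: C4 has 1 bond to C, 1 bond to H, 2 bonds to O → oxidation state +1.
Δ = +1 − (-1) = +2, so this is an oxidation at C4.

+2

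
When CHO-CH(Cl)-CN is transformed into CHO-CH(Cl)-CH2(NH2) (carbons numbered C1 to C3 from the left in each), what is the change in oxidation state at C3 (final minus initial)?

-4

Before: C3 has 1 bond to C, 3 bonds to N → oxidation state +3.
After: C3 has 1 bond to C, 2 bonds to H, 1 bond to N → oxidation state -1.
Δ = -1 − (+3) = -4, so this is a reduction at C3.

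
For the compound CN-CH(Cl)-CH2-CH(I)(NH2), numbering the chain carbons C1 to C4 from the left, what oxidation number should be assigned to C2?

0

C2 has one bond to C (0), one bond to C (0), one bond to H (-1), one bond to Cl (+1).
Oxidation state = 0 + 0 − 1 + 1 = 0.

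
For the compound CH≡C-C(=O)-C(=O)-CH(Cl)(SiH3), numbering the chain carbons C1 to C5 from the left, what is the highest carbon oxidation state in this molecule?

+2

Tallying each carbon's bonds:
C1: 3C, 1H → 0 − 1 = -1
C2: 4C → 0 = 0
C3: 2C, 2O → 0 + 2 = +2
C4: 2C, 2O → 0 + 2 = +2
C5: 1C, 1H, 1Cl, 1Si → 0 − 1 + 1 − 1 = -1
The highest value is +2.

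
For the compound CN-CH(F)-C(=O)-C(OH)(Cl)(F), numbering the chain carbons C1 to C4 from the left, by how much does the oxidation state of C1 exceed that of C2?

C1: 1C, 3N → 0 + 3 = +3
C2: 2C, 1H, 1F → 0 − 1 + 1 = 0
Difference: +3 − (0) = +3.

+3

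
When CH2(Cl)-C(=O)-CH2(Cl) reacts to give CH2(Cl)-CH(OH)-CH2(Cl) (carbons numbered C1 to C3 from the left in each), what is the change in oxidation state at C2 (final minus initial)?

Before: C2 has 2 bonds to C, 2 bonds to O → oxidation state +2.
After: C2 has 2 bonds to C, 1 bond to H, 1 bond to O → oxidation state 0.
Δ = 0 − (+2) = -2, so this is a reduction at C2.

-2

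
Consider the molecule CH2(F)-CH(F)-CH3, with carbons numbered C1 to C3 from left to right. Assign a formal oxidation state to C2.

C2 has one bond to C (0), one bond to C (0), one bond to F (+1), one bond to H (-1).
Oxidation state = 0 + 0 + 1 − 1 = 0.

0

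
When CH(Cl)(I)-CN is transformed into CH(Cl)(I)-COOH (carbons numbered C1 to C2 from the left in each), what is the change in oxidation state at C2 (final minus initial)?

0

Before: C2 has 1 bond to C, 3 bonds to N → oxidation state +3.
After: C2 has 1 bond to C, 3 bonds to O → oxidation state +3.
Δ = +3 − (+3) = 0, so no net redox change at C2.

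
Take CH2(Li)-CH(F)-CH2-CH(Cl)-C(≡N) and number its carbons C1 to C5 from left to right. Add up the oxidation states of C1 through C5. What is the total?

-2

Each bond to a more electronegative atom (O, N, halogen) counts +1, each bond to a less electronegative atom (H, metal, B, Si) counts −1, and each C–C bond counts 0. Tallying each carbon:
C1: 1C, 2H, 1Li → 0 − 2 − 1 = -3
C2: 2C, 1H, 1F → 0 − 1 + 1 = 0
C3: 2C, 2H → 0 − 2 = -2
C4: 2C, 1H, 1Cl → 0 − 1 + 1 = 0
C5: 1C, 3N → 0 + 3 = +3
Sum = -3 + 0 − 2 + 0 + 3 = -2.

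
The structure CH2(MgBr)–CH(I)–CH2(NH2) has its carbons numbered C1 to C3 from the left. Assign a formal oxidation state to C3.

Count +1 for every bond to an atom more electronegative than carbon and −1 for every bond to one less electronegative; C–C bonds are 0.
C3 has one bond to C (0), one bond to H (-1), one bond to H (-1), one bond to N (+1).
Oxidation state = 0 − 1 − 1 + 1 = -1.

-1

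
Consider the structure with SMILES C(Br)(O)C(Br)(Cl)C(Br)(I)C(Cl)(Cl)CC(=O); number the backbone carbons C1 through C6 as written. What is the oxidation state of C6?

+1

C6 has one bond to C (0), a double bond to O (2×+1 = +2), one bond to H (-1).
Oxidation state = 0 + 2 − 1 = +1.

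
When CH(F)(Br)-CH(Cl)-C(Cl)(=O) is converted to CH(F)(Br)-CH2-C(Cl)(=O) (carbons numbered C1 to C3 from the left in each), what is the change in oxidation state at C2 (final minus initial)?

Before: C2 has 2 bonds to C, 1 bond to H, 1 bond to Cl → oxidation state 0.
After: C2 has 2 bonds to C, 2 bonds to H → oxidation state -2.
Δ = -2 − (0) = -2, so this is a reduction at C2.

-2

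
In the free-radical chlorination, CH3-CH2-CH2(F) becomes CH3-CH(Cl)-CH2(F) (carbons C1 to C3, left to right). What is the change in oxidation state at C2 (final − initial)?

+2

Before: C2 has 2 bonds to C, 2 bonds to H → oxidation state -2.
After: C2 has 2 bonds to C, 1 bond to H, 1 bond to Cl → oxidation state 0.
Δ = 0 − (-2) = +2, so this is an oxidation at C2.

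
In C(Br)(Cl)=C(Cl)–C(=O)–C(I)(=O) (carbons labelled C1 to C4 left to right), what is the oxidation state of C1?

C1 has a double bond to C (2×0 = 0), one bond to Br (+1), one bond to Cl (+1).
Oxidation state = 0 + 1 + 1 = +2.

+2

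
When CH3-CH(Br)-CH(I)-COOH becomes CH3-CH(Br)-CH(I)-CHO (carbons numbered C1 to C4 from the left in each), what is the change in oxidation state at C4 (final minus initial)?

Before: C4 has 1 bond to C, 3 bonds to O → oxidation state +3.
After: C4 has 1 bond to C, 1 bond to H, 2 bonds to O → oxidation state +1.
Δ = +1 − (+3) = -2, so this is a reduction at C4.

-2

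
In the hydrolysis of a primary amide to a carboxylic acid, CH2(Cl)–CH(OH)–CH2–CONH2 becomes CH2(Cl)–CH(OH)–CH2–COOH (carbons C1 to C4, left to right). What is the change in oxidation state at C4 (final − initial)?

Before: C4 has 1 bond to C, 2 bonds to O, 1 bond to N → oxidation state +3.
After: C4 has 1 bond to C, 3 bonds to O → oxidation state +3.
Δ = +3 − (+3) = 0, so no net redox change at C4.

0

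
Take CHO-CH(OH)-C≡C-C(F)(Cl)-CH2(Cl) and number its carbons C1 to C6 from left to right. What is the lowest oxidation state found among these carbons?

Tallying each carbon's bonds:
C1: 1C, 1H, 2O → 0 − 1 + 2 = +1
C2: 2C, 1H, 1O → 0 − 1 + 1 = 0
C3: 4C → 0 = 0
C4: 4C → 0 = 0
C5: 2C, 1F, 1Cl → 0 + 1 + 1 = +2
C6: 1C, 2H, 1Cl → 0 − 2 + 1 = -1
The lowest value is -1.

-1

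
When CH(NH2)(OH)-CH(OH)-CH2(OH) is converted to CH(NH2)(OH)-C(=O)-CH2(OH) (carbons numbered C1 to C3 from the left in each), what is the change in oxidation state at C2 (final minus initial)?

+2

Before: C2 has 2 bonds to C, 1 bond to H, 1 bond to O → oxidation state 0.
After: C2 has 2 bonds to C, 2 bonds to O → oxidation state +2.
Δ = +2 − (0) = +2, so this is an oxidation at C2.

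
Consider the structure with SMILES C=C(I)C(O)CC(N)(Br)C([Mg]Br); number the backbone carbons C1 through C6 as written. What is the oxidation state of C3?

Each bond to a more electronegative atom (O, N, halogen) counts +1, each bond to a less electronegative atom (H, metal, B, Si) counts −1, and each C–C bond counts 0.
C3 has one bond to C (0), one bond to C (0), one bond to O (+1), one bond to H (-1).
Oxidation state = 0 + 0 + 1 − 1 = 0.

0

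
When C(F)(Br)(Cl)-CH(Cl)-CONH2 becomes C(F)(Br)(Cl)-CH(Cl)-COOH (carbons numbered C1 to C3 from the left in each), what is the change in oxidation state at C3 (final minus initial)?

Before: C3 has 1 bond to C, 2 bonds to O, 1 bond to N → oxidation state +3.
After: C3 has 1 bond to C, 3 bonds to O → oxidation state +3.
Δ = +3 − (+3) = 0, so no net redox change at C3.

0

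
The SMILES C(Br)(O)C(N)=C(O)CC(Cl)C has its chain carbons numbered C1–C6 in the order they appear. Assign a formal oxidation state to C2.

Each bond to a more electronegative atom (O, N, halogen) counts +1, each bond to a less electronegative atom (H, metal, B, Si) counts −1, and each C–C bond counts 0.
C2 has one bond to C (0), a double bond to C (2×0 = 0), one bond to N (+1).
Oxidation state = 0 + 0 + 1 = +1.

+1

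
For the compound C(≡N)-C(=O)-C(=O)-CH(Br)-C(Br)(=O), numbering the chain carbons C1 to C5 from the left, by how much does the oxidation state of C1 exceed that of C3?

C1: 1C, 3N → 0 + 3 = +3
C3: 2C, 2O → 0 + 2 = +2
Difference: +3 − (+2) = +1.

+1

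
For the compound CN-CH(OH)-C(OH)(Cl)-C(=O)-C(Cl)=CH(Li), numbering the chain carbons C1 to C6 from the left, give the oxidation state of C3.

+2

C3 has one bond to C (0), one bond to C (0), one bond to O (+1), one bond to Cl (+1).
Oxidation state = 0 + 0 + 1 + 1 = +2.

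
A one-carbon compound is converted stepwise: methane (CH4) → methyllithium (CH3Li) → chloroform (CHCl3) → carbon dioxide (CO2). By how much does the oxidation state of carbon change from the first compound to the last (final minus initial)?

Carbon oxidation states along the series — methane: -4, methyllithium: -4, chloroform: +2, carbon dioxide: +4.
Net change = +4 − (-4) = +8.

+8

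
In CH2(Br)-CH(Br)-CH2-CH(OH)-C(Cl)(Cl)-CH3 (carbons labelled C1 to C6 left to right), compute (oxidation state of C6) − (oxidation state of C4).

C6: 1C, 3H → 0 − 3 = -3
C4: 2C, 1H, 1O → 0 − 1 + 1 = 0
Difference: -3 − (0) = -3.

-3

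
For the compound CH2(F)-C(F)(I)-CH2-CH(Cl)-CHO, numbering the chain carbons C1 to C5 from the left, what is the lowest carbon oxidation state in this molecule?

-2

Assign +1 per bond to O/N/halogen, −1 per bond to H or an electropositive element, and 0 per bond to carbon. Tallying each carbon:
C1: 1C, 2H, 1F → 0 − 2 + 1 = -1
C2: 2C, 1F, 1I → 0 + 1 + 1 = +2
C3: 2C, 2H → 0 − 2 = -2
C4: 2C, 1H, 1Cl → 0 − 1 + 1 = 0
C5: 1C, 1H, 2O → 0 − 1 + 2 = +1
The lowest value is -2.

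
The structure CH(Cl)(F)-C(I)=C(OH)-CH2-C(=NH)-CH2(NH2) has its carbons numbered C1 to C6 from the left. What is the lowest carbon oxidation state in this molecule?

Bonds to more-electronegative neighbours contribute +1 each, bonds to H or metals contribute −1 each, and C–C bonds contribute 0. Tallying each carbon:
C1: 1C, 1H, 1F, 1Cl → 0 − 1 + 1 + 1 = +1
C2: 3C, 1I → 0 + 1 = +1
C3: 3C, 1O → 0 + 1 = +1
C4: 2C, 2H → 0 − 2 = -2
C5: 2C, 2N → 0 + 2 = +2
C6: 1C, 2H, 1N → 0 − 2 + 1 = -1
The lowest value is -2.

-2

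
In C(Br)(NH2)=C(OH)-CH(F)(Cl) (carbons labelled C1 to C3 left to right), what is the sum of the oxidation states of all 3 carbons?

Each bond to a more electronegative atom (O, N, halogen) counts +1, each bond to a less electronegative atom (H, metal, B, Si) counts −1, and each C–C bond counts 0. Tallying each carbon:
C1: 2C, 1N, 1Br → 0 + 1 + 1 = +2
C2: 3C, 1O → 0 + 1 = +1
C3: 1C, 1H, 1F, 1Cl → 0 − 1 + 1 + 1 = +1
Sum = +2 + 1 + 1 = +4.

+4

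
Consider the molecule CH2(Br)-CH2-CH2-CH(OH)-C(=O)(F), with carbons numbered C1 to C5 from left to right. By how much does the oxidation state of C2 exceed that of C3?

0

C2: 2C, 2H → 0 − 2 = -2
C3: 2C, 2H → 0 − 2 = -2
Difference: -2 − (-2) = 0.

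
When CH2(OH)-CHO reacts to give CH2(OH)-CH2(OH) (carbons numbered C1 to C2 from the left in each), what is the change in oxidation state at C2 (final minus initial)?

Before: C2 has 1 bond to C, 1 bond to H, 2 bonds to O → oxidation state +1.
After: C2 has 1 bond to C, 2 bonds to H, 1 bond to O → oxidation state -1.
Δ = -1 − (+1) = -2, so this is a reduction at C2.

-2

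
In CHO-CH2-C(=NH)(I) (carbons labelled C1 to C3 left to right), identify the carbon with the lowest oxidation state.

C2

Tallying each carbon's bonds:
C1: 1C, 1H, 2O → 0 − 1 + 2 = +1
C2: 2C, 2H → 0 − 2 = -2
C3: 1C, 2N, 1I → 0 + 2 + 1 = +3
The most reduced carbon is C2 at -2.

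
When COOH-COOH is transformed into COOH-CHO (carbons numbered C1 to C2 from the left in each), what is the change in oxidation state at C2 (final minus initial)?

Before: C2 has 1 bond to C, 3 bonds to O → oxidation state +3.
After: C2 has 1 bond to C, 1 bond to H, 2 bonds to O → oxidation state +1.
Δ = +1 − (+3) = -2, so this is a reduction at C2.

-2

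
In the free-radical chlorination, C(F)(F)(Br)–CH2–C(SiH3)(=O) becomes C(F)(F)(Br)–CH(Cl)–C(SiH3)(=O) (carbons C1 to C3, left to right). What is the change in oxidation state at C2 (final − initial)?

+2

Before: C2 has 2 bonds to C, 2 bonds to H → oxidation state -2.
After: C2 has 2 bonds to C, 1 bond to H, 1 bond to Cl → oxidation state 0.
Δ = 0 − (-2) = +2, so this is an oxidation at C2.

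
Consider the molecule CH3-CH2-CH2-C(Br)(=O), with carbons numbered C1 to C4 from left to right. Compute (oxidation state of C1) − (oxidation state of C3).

C1: 1C, 3H → 0 − 3 = -3
C3: 2C, 2H → 0 − 2 = -2
Difference: -3 − (-2) = -1.

-1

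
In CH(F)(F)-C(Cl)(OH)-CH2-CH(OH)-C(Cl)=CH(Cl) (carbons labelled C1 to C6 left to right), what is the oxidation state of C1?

+1

Assign +1 per bond to O/N/halogen, −1 per bond to H or an electropositive element, and 0 per bond to carbon.
C1 has one bond to C (0), one bond to F (+1), one bond to H (-1), one bond to F (+1).
Oxidation state = 0 + 1 − 1 + 1 = +1.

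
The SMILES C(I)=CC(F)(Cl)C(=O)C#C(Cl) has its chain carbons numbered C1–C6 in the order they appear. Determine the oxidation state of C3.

+2

C3 has one bond to C (0), one bond to C (0), one bond to F (+1), one bond to Cl (+1).
Oxidation state = 0 + 0 + 1 + 1 = +2.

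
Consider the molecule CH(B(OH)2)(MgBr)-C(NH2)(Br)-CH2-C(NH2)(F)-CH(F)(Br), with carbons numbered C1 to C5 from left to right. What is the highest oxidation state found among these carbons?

+2

Tallying each carbon's bonds:
C1: 1C, 1H, 1Mg, 1B → 0 − 1 − 1 − 1 = -3
C2: 2C, 1N, 1Br → 0 + 1 + 1 = +2
C3: 2C, 2H → 0 − 2 = -2
C4: 2C, 1N, 1F → 0 + 1 + 1 = +2
C5: 1C, 1H, 1F, 1Br → 0 − 1 + 1 + 1 = +1
The highest value is +2.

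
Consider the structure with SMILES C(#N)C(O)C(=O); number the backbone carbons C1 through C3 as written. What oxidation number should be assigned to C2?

Assign +1 per bond to O/N/halogen, −1 per bond to H or an electropositive element, and 0 per bond to carbon.
C2 has one bond to C (0), one bond to C (0), one bond to H (-1), one bond to O (+1).
Oxidation state = 0 + 0 − 1 + 1 = 0.

0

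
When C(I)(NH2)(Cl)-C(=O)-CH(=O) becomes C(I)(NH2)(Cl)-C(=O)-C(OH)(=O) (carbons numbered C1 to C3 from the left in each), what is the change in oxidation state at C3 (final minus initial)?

Before: C3 has 1 bond to C, 1 bond to H, 2 bonds to O → oxidation state +1.
After: C3 has 1 bond to C, 3 bonds to O → oxidation state +3.
Δ = +3 − (+1) = +2, so this is an oxidation at C3.

+2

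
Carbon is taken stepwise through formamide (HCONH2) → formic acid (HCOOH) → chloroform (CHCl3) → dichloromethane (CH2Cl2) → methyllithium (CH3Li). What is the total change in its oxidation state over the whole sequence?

-6

Carbon oxidation states along the series — formamide: +2, formic acid: +2, chloroform: +2, dichloromethane: 0, methyllithium: -4.
Net change = -4 − (+2) = -6.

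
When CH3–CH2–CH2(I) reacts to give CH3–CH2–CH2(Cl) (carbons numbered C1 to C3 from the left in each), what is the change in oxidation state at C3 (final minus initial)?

0

Before: C3 has 1 bond to C, 2 bonds to H, 1 bond to I → oxidation state -1.
After: C3 has 1 bond to C, 2 bonds to H, 1 bond to Cl → oxidation state -1.
Δ = -1 − (-1) = 0, so no net redox change at C3.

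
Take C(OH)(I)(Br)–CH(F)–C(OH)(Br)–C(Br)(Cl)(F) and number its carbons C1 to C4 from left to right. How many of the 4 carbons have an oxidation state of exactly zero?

Tallying each carbon's bonds:
C1: 1C, 1O, 1Br, 1I → 0 + 1 + 1 + 1 = +3
C2: 2C, 1H, 1F → 0 − 1 + 1 = 0
C3: 2C, 1O, 1Br → 0 + 1 + 1 = +2
C4: 1C, 1F, 1Cl, 1Br → 0 + 1 + 1 + 1 = +3
1 carbon (C2) meets the condition.

1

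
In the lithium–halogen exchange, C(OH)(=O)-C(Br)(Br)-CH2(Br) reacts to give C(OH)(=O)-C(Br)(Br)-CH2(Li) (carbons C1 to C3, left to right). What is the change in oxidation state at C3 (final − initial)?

-2

Before: C3 has 1 bond to C, 2 bonds to H, 1 bond to Br → oxidation state -1.
After: C3 has 1 bond to C, 2 bonds to H, 1 bond to Li → oxidation state -3.
Δ = -3 − (-1) = -2, so this is a reduction at C3.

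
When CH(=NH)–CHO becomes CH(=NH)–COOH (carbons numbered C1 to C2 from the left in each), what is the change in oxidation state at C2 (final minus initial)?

Before: C2 has 1 bond to C, 1 bond to H, 2 bonds to O → oxidation state +1.
After: C2 has 1 bond to C, 3 bonds to O → oxidation state +3.
Δ = +3 − (+1) = +2, so this is an oxidation at C2.

+2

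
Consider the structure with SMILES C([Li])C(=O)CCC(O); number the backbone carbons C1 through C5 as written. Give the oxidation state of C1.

C1 has one bond to C (0), one bond to Li (-1), one bond to H (-1), one bond to H (-1).
Oxidation state = 0 − 1 − 1 − 1 = -3.

-3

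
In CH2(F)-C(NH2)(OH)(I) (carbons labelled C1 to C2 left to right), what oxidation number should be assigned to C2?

+3

Bonds to more-electronegative neighbours contribute +1 each, bonds to H or metals contribute −1 each, and C–C bonds contribute 0.
C2 has one bond to C (0), one bond to N (+1), one bond to O (+1), one bond to I (+1).
Oxidation state = 0 + 1 + 1 + 1 = +3.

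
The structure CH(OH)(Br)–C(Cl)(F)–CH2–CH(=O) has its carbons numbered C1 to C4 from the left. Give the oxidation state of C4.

+1

Bonds to more-electronegative neighbours contribute +1 each, bonds to H or metals contribute −1 each, and C–C bonds contribute 0.
C4 has one bond to C (0), one bond to H (-1), a double bond to O (2×+1 = +2).
Oxidation state = 0 − 1 + 2 = +1.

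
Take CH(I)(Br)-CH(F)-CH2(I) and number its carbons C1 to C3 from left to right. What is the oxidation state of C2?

0

Assign +1 per bond to O/N/halogen, −1 per bond to H or an electropositive element, and 0 per bond to carbon.
C2 has one bond to C (0), one bond to C (0), one bond to H (-1), one bond to F (+1).
Oxidation state = 0 + 0 − 1 + 1 = 0.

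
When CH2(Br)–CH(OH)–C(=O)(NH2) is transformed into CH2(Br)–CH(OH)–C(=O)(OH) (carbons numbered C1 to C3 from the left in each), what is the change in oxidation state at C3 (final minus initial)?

0

Before: C3 has 1 bond to C, 2 bonds to O, 1 bond to N → oxidation state +3.
After: C3 has 1 bond to C, 3 bonds to O → oxidation state +3.
Δ = +3 − (+3) = 0, so no net redox change at C3.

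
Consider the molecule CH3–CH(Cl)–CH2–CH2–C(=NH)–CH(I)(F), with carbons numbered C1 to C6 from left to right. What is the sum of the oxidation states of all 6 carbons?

Tallying each carbon's bonds:
C1: 1C, 3H → 0 − 3 = -3
C2: 2C, 1H, 1Cl → 0 − 1 + 1 = 0
C3: 2C, 2H → 0 − 2 = -2
C4: 2C, 2H → 0 − 2 = -2
C5: 2C, 2N → 0 + 2 = +2
C6: 1C, 1H, 1F, 1I → 0 − 1 + 1 + 1 = +1
Sum = -3 + 0 − 2 − 2 + 2 + 1 = -4.

-4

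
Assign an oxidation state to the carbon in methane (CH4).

-4

Bonds to more-electronegative neighbours contribute +1 each, bonds to H or metals contribute −1 each, and C–C bonds contribute 0.
The carbon has one bond to H (-1), one bond to H (-1), one bond to H (-1), one bond to H (-1).
Oxidation state = -1 − 1 − 1 − 1 = -4.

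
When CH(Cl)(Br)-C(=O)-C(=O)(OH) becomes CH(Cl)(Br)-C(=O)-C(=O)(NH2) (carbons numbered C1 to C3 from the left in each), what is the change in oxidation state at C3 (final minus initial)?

0

Before: C3 has 1 bond to C, 3 bonds to O → oxidation state +3.
After: C3 has 1 bond to C, 2 bonds to O, 1 bond to N → oxidation state +3.
Δ = +3 − (+3) = 0, so no net redox change at C3.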